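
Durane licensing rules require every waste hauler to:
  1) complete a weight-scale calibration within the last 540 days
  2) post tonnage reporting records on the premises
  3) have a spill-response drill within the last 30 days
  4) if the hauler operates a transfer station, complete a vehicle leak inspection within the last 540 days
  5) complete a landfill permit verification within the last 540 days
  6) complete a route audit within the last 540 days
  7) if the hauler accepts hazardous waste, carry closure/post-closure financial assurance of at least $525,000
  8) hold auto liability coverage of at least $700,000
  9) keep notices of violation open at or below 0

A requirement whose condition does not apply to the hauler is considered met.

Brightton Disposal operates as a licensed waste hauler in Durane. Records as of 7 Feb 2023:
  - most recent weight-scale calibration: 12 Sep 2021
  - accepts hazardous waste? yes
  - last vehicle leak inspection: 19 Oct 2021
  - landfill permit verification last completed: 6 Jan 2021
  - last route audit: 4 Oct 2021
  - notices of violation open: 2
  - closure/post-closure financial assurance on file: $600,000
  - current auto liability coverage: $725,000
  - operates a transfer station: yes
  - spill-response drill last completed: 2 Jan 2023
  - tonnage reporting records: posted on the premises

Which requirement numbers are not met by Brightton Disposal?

3, 5, 9

1. weight-scale calibration 513 days ago vs limit 540 → met
2. tonnage reporting records present → met
3. spill-response drill 36 days ago vs limit 30 → not met
4. condition 'operates a transfer station' holds; vehicle leak inspection 476 days ago vs limit 540 → met
5. landfill permit verification 762 days ago vs limit 540 → not met
6. route audit 491 days ago vs limit 540 → met
7. condition 'accepts hazardous waste' holds; closure/post-closure financial assurance $600,000 ≥ $525,000 → met
8. auto liability coverage $725,000 ≥ $700,000 → met
9. notices of violation open 2 > 0 → not met
Not met: 3, 5, 9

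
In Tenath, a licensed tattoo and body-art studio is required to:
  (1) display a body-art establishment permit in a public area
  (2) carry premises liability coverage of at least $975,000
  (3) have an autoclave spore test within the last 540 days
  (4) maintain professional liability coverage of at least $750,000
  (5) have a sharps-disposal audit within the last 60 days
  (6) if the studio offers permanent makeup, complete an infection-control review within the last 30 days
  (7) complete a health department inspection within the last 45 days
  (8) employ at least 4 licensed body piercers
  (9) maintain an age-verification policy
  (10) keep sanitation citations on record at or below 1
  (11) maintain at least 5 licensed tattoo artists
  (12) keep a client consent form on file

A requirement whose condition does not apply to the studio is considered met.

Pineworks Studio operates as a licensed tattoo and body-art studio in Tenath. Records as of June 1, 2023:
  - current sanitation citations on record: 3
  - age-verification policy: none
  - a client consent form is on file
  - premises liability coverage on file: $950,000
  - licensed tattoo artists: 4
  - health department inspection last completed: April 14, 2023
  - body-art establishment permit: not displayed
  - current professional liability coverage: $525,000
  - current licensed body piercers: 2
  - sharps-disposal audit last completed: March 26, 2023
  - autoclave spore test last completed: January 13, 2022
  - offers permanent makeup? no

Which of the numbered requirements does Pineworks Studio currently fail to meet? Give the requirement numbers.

1, 2, 4, 5, 7, 8, 9, 10, 11

1. body-art establishment permit absent → not met
2. premises liability coverage $950,000 < $975,000 → not met
3. autoclave spore test 504 days ago vs limit 540 → met
4. professional liability coverage $525,000 < $750,000 → not met
5. sharps-disposal audit 67 days ago vs limit 60 → not met
6. condition 'offers permanent makeup' does not hold → requirement n/a → met
7. health department inspection 48 days ago vs limit 45 → not met
8. licensed body piercers 2 < 4 → not met
9. age-verification policy absent → not met
10. sanitation citations on record 3 > 1 → not met
11. licensed tattoo artists 4 < 5 → not met
12. client consent form present → met
Not met: 1, 2, 4, 5, 7, 8, 9, 10, 11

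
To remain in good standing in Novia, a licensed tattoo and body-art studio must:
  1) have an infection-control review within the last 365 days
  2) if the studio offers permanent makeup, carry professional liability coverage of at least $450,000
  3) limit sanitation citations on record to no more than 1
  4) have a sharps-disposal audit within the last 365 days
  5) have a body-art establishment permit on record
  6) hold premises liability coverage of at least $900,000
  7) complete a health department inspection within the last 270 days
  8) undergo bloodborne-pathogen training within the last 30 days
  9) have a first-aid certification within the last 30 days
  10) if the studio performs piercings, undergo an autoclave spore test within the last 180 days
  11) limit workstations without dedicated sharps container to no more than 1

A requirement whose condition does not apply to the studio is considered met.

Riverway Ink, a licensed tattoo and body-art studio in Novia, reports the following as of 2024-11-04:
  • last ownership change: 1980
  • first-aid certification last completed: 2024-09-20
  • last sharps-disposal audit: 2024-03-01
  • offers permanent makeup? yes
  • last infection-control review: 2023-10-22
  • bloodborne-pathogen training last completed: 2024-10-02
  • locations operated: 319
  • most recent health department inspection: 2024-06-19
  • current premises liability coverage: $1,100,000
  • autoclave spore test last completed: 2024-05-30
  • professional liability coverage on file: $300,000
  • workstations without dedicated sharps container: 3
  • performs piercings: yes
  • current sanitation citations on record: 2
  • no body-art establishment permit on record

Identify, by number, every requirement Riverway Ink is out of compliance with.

1, 2, 3, 5, 8, 9, 11

1. infection-control review 379 days ago vs limit 365 → not met
2. condition 'offers permanent makeup' holds; professional liability coverage $300,000 < $450,000 → not met
3. sanitation citations on record 2 > 1 → not met
4. sharps-disposal audit 248 days ago vs limit 365 → met
5. body-art establishment permit absent → not met
6. premises liability coverage $1,100,000 ≥ $900,000 → met
7. health department inspection 138 days ago vs limit 270 → met
8. bloodborne-pathogen training 33 days ago vs limit 30 → not met
9. first-aid certification 45 days ago vs limit 30 → not met
10. condition 'performs piercings' holds; autoclave spore test 158 days ago vs limit 180 → met
11. workstations without dedicated sharps container 3 > 1 → not met
Not met: 1, 2, 3, 5, 8, 9, 11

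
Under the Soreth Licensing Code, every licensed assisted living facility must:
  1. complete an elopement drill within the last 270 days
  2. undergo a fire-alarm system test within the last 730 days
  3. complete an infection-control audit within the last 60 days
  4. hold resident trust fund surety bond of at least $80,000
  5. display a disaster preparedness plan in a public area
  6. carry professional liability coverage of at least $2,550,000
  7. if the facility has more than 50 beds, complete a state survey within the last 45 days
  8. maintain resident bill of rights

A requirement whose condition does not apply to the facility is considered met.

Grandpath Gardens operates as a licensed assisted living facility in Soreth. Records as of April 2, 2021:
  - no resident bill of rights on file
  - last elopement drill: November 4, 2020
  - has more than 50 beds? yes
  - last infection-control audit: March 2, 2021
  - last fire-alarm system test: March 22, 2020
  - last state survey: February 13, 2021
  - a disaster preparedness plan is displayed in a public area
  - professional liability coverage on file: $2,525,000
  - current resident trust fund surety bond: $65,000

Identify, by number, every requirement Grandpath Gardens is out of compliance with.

4, 6, 7, 8

1. elopement drill 149 days ago vs limit 270 → met
2. fire-alarm system test 376 days ago vs limit 730 → met
3. infection-control audit 31 days ago vs limit 60 → met
4. resident trust fund surety bond $65,000 < $80,000 → not met
5. disaster preparedness plan present → met
6. professional liability coverage $2,525,000 < $2,550,000 → not met
7. condition 'has more than 50 beds' holds; state survey 48 days ago vs limit 45 → not met
8. resident bill of rights absent → not met
Not met: 4, 6, 7, 8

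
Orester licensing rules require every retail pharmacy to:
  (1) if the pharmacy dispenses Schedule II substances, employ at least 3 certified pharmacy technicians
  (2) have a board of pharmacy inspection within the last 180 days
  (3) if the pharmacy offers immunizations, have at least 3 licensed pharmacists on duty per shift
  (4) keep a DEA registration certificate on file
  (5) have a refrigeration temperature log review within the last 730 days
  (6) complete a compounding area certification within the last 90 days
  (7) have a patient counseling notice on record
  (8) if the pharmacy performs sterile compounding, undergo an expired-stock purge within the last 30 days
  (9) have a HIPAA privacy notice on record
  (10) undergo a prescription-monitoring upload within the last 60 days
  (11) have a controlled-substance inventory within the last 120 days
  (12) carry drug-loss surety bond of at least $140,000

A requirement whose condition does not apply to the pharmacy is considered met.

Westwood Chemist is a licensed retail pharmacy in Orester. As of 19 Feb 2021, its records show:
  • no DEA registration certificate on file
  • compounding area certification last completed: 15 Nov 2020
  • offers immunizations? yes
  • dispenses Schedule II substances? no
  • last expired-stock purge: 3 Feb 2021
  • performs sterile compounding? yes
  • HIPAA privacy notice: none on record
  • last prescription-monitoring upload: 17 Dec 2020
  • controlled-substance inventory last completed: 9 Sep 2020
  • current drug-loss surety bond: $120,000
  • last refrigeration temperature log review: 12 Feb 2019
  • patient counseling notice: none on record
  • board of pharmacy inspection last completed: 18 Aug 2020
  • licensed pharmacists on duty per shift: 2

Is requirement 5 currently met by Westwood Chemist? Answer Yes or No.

No

5. refrigeration temperature log review 738 days ago vs limit 730 → not met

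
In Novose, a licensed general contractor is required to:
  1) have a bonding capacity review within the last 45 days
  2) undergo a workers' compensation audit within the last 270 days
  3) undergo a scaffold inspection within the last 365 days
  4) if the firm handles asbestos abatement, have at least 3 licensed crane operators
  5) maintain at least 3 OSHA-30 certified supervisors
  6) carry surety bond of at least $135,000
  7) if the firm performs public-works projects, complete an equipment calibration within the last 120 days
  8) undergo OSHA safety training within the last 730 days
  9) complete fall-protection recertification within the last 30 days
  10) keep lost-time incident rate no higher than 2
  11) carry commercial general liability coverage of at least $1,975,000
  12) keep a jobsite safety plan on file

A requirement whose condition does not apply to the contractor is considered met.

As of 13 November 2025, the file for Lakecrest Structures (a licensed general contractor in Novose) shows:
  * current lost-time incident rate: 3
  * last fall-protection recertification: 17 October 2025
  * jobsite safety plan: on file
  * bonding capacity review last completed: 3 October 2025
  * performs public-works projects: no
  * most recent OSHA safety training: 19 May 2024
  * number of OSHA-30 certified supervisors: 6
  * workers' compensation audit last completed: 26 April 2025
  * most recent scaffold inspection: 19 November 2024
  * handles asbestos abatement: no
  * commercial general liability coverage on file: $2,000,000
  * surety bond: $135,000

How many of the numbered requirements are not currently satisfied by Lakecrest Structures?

1. bonding capacity review 41 days ago vs limit 45 → met
2. workers' compensation audit 201 days ago vs limit 270 → met
3. scaffold inspection 359 days ago vs limit 365 → met
4. condition 'handles asbestos abatement' does not hold → requirement n/a → met
5. OSHA-30 certified supervisors 6 ≥ 3 → met
6. surety bond $135,000 ≥ $135,000 → met
7. condition 'performs public-works projects' does not hold → requirement n/a → met
8. OSHA safety training 543 days ago vs limit 730 → met
9. fall-protection recertification 27 days ago vs limit 30 → met
10. lost-time incident rate 3 > 2 → not met
11. commercial general liability coverage $2,000,000 ≥ $1,975,000 → met
12. jobsite safety plan present → met
Not met: 1 of 12

1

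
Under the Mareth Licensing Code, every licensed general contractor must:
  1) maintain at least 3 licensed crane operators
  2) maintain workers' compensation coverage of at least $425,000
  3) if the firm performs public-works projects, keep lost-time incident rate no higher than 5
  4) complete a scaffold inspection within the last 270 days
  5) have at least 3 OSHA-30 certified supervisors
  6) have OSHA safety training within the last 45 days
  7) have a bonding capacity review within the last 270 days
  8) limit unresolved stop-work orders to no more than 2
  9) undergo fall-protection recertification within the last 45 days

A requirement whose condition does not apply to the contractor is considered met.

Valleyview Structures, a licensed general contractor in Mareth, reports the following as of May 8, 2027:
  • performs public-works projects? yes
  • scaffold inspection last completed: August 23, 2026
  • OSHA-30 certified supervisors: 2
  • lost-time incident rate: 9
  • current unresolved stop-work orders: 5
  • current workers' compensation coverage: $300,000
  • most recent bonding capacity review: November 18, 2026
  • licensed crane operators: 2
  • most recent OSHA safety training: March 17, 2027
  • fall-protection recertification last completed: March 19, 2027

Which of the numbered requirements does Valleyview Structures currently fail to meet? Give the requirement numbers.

1. licensed crane operators 2 < 3 → not met
2. workers' compensation coverage $300,000 < $425,000 → not met
3. condition 'performs public-works projects' holds; lost-time incident rate 9 > 5 → not met
4. scaffold inspection 258 days ago vs limit 270 → met
5. OSHA-30 certified supervisors 2 < 3 → not met
6. OSHA safety training 52 days ago vs limit 45 → not met
7. bonding capacity review 171 days ago vs limit 270 → met
8. unresolved stop-work orders 5 > 2 → not met
9. fall-protection recertification 50 days ago vs limit 45 → not met
Not met: 1, 2, 3, 5, 6, 8, 9

1, 2, 3, 5, 6, 8, 9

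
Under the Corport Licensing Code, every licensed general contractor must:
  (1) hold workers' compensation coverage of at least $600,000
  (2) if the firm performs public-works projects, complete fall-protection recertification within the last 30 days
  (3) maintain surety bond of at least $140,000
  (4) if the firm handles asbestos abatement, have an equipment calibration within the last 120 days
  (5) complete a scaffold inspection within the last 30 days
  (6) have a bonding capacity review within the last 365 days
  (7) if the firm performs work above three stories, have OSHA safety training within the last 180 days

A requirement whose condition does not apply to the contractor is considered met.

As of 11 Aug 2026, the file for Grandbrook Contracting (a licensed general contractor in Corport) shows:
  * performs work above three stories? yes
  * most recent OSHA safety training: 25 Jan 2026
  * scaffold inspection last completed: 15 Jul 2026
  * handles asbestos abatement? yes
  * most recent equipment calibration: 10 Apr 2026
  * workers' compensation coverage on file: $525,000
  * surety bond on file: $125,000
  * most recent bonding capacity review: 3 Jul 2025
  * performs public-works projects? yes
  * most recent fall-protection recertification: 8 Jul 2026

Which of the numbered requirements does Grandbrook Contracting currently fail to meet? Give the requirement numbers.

1, 2, 3, 4, 6, 7

1. workers' compensation coverage $525,000 < $600,000 → not met
2. condition 'performs public-works projects' holds; fall-protection recertification 34 days ago vs limit 30 → not met
3. surety bond $125,000 < $140,000 → not met
4. condition 'handles asbestos abatement' holds; equipment calibration 123 days ago vs limit 120 → not met
5. scaffold inspection 27 days ago vs limit 30 → met
6. bonding capacity review 404 days ago vs limit 365 → not met
7. condition 'performs work above three stories' holds; OSHA safety training 198 days ago vs limit 180 → not met
Not met: 1, 2, 3, 4, 6, 7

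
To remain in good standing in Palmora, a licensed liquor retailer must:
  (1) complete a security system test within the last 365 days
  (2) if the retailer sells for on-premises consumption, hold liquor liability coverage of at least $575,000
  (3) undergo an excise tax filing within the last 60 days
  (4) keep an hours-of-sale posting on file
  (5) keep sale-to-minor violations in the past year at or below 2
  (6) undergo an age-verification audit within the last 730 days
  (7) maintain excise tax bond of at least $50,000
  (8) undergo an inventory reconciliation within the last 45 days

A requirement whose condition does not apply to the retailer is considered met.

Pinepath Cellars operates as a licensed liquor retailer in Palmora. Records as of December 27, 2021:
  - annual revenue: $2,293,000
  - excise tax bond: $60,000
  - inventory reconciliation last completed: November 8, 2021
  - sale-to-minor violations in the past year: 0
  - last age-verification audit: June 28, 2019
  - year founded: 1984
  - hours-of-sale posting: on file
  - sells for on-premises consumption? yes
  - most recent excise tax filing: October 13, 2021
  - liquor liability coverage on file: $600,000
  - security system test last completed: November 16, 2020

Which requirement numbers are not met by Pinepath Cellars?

1, 3, 6, 8

1. security system test 406 days ago vs limit 365 → not met
2. condition 'sells for on-premises consumption' holds; liquor liability coverage $600,000 ≥ $575,000 → met
3. excise tax filing 75 days ago vs limit 60 → not met
4. hours-of-sale posting present → met
5. sale-to-minor violations in the past year 0 ≤ 2 → met
6. age-verification audit 913 days ago vs limit 730 → not met
7. excise tax bond $60,000 ≥ $50,000 → met
8. inventory reconciliation 49 days ago vs limit 45 → not met
Not met: 1, 3, 6, 8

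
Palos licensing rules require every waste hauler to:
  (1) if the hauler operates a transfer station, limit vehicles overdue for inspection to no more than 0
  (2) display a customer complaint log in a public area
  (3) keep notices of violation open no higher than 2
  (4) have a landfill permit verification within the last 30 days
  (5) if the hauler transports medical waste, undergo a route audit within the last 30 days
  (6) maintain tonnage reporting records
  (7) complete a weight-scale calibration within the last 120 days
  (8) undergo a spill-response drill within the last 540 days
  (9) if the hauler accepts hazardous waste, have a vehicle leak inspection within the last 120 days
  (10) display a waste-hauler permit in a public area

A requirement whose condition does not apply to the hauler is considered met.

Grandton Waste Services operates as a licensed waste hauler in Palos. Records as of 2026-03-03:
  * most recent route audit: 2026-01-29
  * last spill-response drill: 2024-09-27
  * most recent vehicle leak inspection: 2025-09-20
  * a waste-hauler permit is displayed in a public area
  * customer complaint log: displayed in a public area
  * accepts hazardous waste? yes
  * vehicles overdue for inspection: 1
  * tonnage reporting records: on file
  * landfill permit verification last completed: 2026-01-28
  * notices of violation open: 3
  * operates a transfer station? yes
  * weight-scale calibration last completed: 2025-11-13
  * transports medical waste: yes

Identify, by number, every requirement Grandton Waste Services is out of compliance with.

1. condition 'operates a transfer station' holds; vehicles overdue for inspection 1 > 0 → not met
2. customer complaint log present → met
3. notices of violation open 3 > 2 → not met
4. landfill permit verification 34 days ago vs limit 30 → not met
5. condition 'transports medical waste' holds; route audit 33 days ago vs limit 30 → not met
6. tonnage reporting records present → met
7. weight-scale calibration 110 days ago vs limit 120 → met
8. spill-response drill 522 days ago vs limit 540 → met
9. condition 'accepts hazardous waste' holds; vehicle leak inspection 164 days ago vs limit 120 → not met
10. waste-hauler permit present → met
Not met: 1, 3, 4, 5, 9

1, 3, 4, 5, 9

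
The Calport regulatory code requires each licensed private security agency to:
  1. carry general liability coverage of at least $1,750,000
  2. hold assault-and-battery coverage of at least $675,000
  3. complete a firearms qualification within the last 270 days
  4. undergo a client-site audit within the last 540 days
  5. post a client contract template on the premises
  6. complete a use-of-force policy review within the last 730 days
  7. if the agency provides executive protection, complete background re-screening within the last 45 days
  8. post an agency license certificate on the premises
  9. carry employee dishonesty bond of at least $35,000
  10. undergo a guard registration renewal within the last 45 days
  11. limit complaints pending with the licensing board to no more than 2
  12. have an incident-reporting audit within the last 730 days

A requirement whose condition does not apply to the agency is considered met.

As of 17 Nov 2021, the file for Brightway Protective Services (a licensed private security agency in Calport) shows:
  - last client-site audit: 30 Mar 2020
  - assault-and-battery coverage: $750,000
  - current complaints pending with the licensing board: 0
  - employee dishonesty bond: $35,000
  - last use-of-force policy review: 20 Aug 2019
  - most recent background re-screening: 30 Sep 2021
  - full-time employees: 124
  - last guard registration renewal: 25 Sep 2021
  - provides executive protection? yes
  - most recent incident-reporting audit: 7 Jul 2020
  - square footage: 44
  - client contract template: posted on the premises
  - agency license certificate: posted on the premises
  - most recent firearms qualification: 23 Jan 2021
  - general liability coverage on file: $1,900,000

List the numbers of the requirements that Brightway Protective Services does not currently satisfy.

1. general liability coverage $1,900,000 ≥ $1,750,000 → met
2. assault-and-battery coverage $750,000 ≥ $675,000 → met
3. firearms qualification 298 days ago vs limit 270 → not met
4. client-site audit 597 days ago vs limit 540 → not met
5. client contract template present → met
6. use-of-force policy review 820 days ago vs limit 730 → not met
7. condition 'provides executive protection' holds; background re-screening 48 days ago vs limit 45 → not met
8. agency license certificate present → met
9. employee dishonesty bond $35,000 ≥ $35,000 → met
10. guard registration renewal 53 days ago vs limit 45 → not met
11. complaints pending with the licensing board 0 ≤ 2 → met
12. incident-reporting audit 498 days ago vs limit 730 → met
Not met: 3, 4, 6, 7, 10

3, 4, 6, 7, 10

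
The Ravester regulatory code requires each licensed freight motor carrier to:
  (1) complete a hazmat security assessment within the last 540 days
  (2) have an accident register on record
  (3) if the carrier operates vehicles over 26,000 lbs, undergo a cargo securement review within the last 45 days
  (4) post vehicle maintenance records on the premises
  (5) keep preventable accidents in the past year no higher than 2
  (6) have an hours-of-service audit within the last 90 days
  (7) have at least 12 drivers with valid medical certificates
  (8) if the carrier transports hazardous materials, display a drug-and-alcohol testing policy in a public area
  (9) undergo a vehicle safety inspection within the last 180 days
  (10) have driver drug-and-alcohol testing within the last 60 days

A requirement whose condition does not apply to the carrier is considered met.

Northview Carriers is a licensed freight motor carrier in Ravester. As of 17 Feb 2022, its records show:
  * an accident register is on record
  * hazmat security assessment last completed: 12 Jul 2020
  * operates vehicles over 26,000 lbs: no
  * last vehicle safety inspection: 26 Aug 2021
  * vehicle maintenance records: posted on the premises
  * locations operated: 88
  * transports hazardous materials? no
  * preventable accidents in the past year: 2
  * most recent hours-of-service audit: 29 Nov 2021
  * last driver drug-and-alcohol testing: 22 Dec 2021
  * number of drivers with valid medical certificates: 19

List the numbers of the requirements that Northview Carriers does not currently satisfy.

1

1. hazmat security assessment 585 days ago vs limit 540 → not met
2. accident register present → met
3. condition 'operates vehicles over 26,000 lbs' does not hold → requirement n/a → met
4. vehicle maintenance records present → met
5. preventable accidents in the past year 2 ≤ 2 → met
6. hours-of-service audit 80 days ago vs limit 90 → met
7. drivers with valid medical certificates 19 ≥ 12 → met
8. condition 'transports hazardous materials' does not hold → requirement n/a → met
9. vehicle safety inspection 175 days ago vs limit 180 → met
10. driver drug-and-alcohol testing 57 days ago vs limit 60 → met
Not met: 1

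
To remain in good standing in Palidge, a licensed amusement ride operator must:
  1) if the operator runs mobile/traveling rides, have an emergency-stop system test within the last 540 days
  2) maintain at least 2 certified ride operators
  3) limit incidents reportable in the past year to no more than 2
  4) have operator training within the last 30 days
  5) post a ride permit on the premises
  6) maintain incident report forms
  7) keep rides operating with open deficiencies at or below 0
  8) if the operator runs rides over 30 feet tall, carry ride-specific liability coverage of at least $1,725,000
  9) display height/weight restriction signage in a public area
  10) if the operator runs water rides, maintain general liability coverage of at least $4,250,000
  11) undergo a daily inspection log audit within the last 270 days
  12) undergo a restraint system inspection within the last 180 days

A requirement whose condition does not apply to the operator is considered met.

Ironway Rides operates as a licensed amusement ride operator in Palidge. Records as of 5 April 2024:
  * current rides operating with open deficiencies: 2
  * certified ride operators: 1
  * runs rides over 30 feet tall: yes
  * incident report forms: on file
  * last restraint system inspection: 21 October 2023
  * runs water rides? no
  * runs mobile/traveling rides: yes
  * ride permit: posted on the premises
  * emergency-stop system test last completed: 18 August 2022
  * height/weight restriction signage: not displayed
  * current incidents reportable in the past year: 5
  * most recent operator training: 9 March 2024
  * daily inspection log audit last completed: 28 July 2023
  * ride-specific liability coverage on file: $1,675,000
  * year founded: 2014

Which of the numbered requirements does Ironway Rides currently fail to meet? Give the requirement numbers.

1. condition 'runs mobile/traveling rides' holds; emergency-stop system test 596 days ago vs limit 540 → not met
2. certified ride operators 1 < 2 → not met
3. incidents reportable in the past year 5 > 2 → not met
4. operator training 27 days ago vs limit 30 → met
5. ride permit present → met
6. incident report forms present → met
7. rides operating with open deficiencies 2 > 0 → not met
8. condition 'runs rides over 30 feet tall' holds; ride-specific liability coverage $1,675,000 < $1,725,000 → not met
9. height/weight restriction signage absent → not met
10. condition 'runs water rides' does not hold → requirement n/a → met
11. daily inspection log audit 252 days ago vs limit 270 → met
12. restraint system inspection 167 days ago vs limit 180 → met
Not met: 1, 2, 3, 7, 8, 9

1, 2, 3, 7, 8, 9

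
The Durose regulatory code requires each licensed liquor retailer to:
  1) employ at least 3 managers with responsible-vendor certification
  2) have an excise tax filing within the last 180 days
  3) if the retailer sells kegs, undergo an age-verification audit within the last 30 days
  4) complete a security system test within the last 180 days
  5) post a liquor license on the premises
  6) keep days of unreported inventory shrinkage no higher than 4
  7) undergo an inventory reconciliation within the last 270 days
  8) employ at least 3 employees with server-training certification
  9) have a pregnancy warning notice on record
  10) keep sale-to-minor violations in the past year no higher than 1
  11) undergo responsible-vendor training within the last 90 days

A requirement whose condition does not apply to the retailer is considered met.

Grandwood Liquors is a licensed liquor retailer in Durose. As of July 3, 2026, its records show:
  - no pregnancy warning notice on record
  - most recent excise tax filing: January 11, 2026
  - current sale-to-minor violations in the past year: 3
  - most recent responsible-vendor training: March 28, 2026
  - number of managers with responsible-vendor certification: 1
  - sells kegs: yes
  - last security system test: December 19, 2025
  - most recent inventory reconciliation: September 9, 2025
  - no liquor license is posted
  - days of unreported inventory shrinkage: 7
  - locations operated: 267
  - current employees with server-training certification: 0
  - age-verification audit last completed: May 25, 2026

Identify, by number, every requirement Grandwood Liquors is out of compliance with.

1. managers with responsible-vendor certification 1 < 3 → not met
2. excise tax filing 173 days ago vs limit 180 → met
3. condition 'sells kegs' holds; age-verification audit 39 days ago vs limit 30 → not met
4. security system test 196 days ago vs limit 180 → not met
5. liquor license absent → not met
6. days of unreported inventory shrinkage 7 > 4 → not met
7. inventory reconciliation 297 days ago vs limit 270 → not met
8. employees with server-training certification 0 < 3 → not met
9. pregnancy warning notice absent → not met
10. sale-to-minor violations in the past year 3 > 1 → not met
11. responsible-vendor training 97 days ago vs limit 90 → not met
Not met: 1, 3, 4, 5, 6, 7, 8, 9, 10, 11

1, 3, 4, 5, 6, 7, 8, 9, 10, 11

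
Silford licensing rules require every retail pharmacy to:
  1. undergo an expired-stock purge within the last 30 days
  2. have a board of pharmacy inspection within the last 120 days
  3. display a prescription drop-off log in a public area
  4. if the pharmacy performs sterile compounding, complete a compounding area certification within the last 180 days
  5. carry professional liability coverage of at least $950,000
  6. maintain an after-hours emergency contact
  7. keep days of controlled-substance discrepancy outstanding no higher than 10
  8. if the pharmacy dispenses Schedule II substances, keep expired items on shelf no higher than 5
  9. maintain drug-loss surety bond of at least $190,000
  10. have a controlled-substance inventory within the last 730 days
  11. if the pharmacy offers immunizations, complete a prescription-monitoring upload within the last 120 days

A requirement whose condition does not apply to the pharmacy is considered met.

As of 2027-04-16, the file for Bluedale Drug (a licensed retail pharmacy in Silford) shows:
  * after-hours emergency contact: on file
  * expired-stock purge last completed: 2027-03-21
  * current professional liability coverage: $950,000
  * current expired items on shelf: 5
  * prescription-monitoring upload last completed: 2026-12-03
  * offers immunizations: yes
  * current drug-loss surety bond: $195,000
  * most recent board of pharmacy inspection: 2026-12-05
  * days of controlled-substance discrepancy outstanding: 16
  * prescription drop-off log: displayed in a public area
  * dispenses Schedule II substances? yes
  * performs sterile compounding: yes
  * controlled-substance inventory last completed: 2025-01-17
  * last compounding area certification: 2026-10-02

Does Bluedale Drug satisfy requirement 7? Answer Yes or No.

No

7. days of controlled-substance discrepancy outstanding 16 > 10 → not met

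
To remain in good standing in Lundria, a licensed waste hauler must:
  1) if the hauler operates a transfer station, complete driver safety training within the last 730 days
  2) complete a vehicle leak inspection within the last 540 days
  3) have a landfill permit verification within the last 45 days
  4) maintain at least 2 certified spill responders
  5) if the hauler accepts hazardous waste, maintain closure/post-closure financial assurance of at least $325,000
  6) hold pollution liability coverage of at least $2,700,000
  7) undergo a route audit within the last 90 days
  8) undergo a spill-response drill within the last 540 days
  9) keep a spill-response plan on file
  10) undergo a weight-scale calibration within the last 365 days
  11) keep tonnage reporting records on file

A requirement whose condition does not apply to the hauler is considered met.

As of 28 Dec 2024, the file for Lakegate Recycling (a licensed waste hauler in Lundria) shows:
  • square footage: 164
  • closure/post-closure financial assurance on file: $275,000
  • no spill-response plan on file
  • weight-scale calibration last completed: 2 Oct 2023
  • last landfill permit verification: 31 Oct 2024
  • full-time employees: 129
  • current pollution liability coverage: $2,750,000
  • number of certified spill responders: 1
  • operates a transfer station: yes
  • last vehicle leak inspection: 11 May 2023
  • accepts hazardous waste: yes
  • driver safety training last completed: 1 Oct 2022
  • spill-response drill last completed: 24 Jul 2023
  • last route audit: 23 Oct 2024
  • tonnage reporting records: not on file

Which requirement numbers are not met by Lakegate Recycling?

1. condition 'operates a transfer station' holds; driver safety training 819 days ago vs limit 730 → not met
2. vehicle leak inspection 597 days ago vs limit 540 → not met
3. landfill permit verification 58 days ago vs limit 45 → not met
4. certified spill responders 1 < 2 → not met
5. condition 'accepts hazardous waste' holds; closure/post-closure financial assurance $275,000 < $325,000 → not met
6. pollution liability coverage $2,750,000 ≥ $2,700,000 → met
7. route audit 66 days ago vs limit 90 → met
8. spill-response drill 523 days ago vs limit 540 → met
9. spill-response plan absent → not met
10. weight-scale calibration 453 days ago vs limit 365 → not met
11. tonnage reporting records absent → not met
Not met: 1, 2, 3, 4, 5, 9, 10, 11

1, 2, 3, 4, 5, 9, 10, 11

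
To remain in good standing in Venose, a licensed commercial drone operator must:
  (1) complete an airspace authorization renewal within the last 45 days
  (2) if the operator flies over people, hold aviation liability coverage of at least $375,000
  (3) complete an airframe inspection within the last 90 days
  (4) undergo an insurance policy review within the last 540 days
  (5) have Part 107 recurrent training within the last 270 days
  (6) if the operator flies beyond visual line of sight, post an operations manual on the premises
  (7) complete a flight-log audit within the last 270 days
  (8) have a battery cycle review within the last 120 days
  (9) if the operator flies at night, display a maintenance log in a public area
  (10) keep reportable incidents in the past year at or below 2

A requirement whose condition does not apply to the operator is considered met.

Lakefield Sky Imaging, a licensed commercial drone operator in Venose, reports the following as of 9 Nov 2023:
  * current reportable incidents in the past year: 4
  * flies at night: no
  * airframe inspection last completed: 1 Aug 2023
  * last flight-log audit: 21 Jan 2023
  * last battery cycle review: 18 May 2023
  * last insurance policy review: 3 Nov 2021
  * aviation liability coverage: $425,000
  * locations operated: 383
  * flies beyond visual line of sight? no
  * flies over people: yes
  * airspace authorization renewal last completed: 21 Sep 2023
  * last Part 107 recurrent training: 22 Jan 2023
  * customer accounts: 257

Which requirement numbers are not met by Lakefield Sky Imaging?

1, 3, 4, 5, 7, 8, 10

1. airspace authorization renewal 49 days ago vs limit 45 → not met
2. condition 'flies over people' holds; aviation liability coverage $425,000 ≥ $375,000 → met
3. airframe inspection 100 days ago vs limit 90 → not met
4. insurance policy review 736 days ago vs limit 540 → not met
5. Part 107 recurrent training 291 days ago vs limit 270 → not met
6. condition 'flies beyond visual line of sight' does not hold → requirement n/a → met
7. flight-log audit 292 days ago vs limit 270 → not met
8. battery cycle review 175 days ago vs limit 120 → not met
9. condition 'flies at night' does not hold → requirement n/a → met
10. reportable incidents in the past year 4 > 2 → not met
Not met: 1, 3, 4, 5, 7, 8, 10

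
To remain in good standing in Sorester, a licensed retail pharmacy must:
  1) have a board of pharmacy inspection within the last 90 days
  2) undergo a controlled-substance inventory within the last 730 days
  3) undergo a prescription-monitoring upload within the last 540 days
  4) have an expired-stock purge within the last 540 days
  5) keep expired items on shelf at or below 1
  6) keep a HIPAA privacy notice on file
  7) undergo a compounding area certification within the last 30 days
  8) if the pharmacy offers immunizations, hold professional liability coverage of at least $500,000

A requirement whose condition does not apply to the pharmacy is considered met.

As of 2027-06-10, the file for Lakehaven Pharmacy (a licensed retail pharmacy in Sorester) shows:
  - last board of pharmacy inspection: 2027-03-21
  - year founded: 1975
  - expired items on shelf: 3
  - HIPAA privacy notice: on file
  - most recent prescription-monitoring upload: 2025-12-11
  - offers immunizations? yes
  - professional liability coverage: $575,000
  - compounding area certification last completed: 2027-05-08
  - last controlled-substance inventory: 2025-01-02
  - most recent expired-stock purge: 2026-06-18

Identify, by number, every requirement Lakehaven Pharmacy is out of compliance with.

1. board of pharmacy inspection 81 days ago vs limit 90 → met
2. controlled-substance inventory 889 days ago vs limit 730 → not met
3. prescription-monitoring upload 546 days ago vs limit 540 → not met
4. expired-stock purge 357 days ago vs limit 540 → met
5. expired items on shelf 3 > 1 → not met
6. HIPAA privacy notice present → met
7. compounding area certification 33 days ago vs limit 30 → not met
8. condition 'offers immunizations' holds; professional liability coverage $575,000 ≥ $500,000 → met
Not met: 2, 3, 5, 7

2, 3, 5, 7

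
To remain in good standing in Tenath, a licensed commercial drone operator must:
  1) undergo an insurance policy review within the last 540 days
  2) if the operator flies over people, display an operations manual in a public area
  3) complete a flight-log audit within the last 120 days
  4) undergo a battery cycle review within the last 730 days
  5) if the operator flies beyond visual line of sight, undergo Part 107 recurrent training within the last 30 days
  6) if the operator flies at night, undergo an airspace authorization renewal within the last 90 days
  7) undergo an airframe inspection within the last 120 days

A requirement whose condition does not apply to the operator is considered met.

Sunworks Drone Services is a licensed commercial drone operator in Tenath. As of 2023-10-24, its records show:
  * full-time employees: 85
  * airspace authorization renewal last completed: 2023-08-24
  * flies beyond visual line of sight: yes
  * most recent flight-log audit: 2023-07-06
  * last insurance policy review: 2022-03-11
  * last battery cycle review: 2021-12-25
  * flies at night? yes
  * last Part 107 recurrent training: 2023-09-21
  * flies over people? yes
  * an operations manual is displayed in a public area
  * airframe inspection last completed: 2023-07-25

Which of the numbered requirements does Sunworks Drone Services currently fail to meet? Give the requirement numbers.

1. insurance policy review 592 days ago vs limit 540 → not met
2. condition 'flies over people' holds; operations manual present → met
3. flight-log audit 110 days ago vs limit 120 → met
4. battery cycle review 668 days ago vs limit 730 → met
5. condition 'flies beyond visual line of sight' holds; Part 107 recurrent training 33 days ago vs limit 30 → not met
6. condition 'flies at night' holds; airspace authorization renewal 61 days ago vs limit 90 → met
7. airframe inspection 91 days ago vs limit 120 → met
Not met: 1, 5

1, 5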